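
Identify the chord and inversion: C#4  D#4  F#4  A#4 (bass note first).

The distinct note names are C#, D#, F#, A#. Stacked in thirds they read D#–F#–A#–C#, which is a minor seventh chord on D#.
With the seventh (C#) in the bass, the chord is in third inversion (figured bass 4/2).

D# minor seventh, third inversion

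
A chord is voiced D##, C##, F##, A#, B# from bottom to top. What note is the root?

Reordering D##, C##, F##, A#, B# into stacked thirds gives B#–D##–F##–A#–C##; the bottom of that stack, B#, is the root.

B#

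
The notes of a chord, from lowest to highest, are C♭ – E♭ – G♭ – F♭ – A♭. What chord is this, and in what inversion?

Reducing to letter names: Cb, Eb, Gb, Fb, Ab. These stack in thirds as Fb–Ab–Cb–Eb–Gb — an Fb major ninth chord.
Cb is the fifth of Fb major ninth; fifth in the bass means second inversion.

Fb major ninth, second inversion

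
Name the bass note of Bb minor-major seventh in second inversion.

F

In second inversion the fifth is lowest. For Bb minor-major seventh (Bb–Db–F–A) that is F.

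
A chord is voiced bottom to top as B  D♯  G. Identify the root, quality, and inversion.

The distinct note names are B, D#, G. Stacked in thirds they read G–B–D#, which is an augmented triad on G.
With the third (B) in the bass, the chord is in first inversion (figured bass 6).

G augmented, first inversion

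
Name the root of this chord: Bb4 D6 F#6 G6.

G

The distinct letter names are Bb, D, F#, G. Arranged as a stack of thirds they read G–Bb–D–F#, so G is the root (a G minor-major seventh chord).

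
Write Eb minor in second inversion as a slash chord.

Second inversion of Eb minor has the fifth (Bb) in the bass. As a slash chord: Ebm/Bb.

Ebm/Bb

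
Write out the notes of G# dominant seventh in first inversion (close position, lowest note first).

The chord tones are G#–B#–D#–F#. With the third (B#) lowest for first inversion: B#, D#, F#, G#.

B#, D#, F#, G#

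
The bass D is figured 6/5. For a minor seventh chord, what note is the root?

The figures 6/5 mean the third of the chord is in the bass. If D is the third of a minor seventh chord, the root is B (chord tones B–D–F#–A).

B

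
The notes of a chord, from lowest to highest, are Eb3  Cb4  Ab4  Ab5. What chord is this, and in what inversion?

Ab minor, second inversion

The distinct note names are Eb, Cb, Ab. Stacked in thirds they read Ab–Cb–Eb, which is a minor triad on Ab.
With the fifth (Eb) in the bass, the chord is in second inversion (figured bass 6/4).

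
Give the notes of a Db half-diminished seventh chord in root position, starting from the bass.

Db, Fb, Abb, Cb

Spelling Db half-diminished seventh: Db–Fb–Abb–Cb. In root position the root is bass, giving Db, Fb, Abb, Cb from the bottom.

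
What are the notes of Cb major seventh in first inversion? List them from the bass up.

Eb, Gb, Bb, Cb

Cb major seventh is Cb–Eb–Gb–Bb. First inversion puts the third (Eb) in the bass, with the remaining tones above: Eb, Gb, Bb, Cb.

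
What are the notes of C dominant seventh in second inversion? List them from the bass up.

G, Bb, C, E

C dominant seventh is C–E–G–Bb. Second inversion puts the fifth (G) in the bass, with the remaining tones above: G, Bb, C, E.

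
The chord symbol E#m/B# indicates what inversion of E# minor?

second inversion

E#m/B# means E# minor with B# in the bass. B# is the fifth of E# minor (E#–G#–B#), so this is second inversion.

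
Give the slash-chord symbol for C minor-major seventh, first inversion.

First inversion of C minor-major seventh has the third (Eb) in the bass. As a slash chord: Cm(maj7)/Eb.

Cm(maj7)/Eb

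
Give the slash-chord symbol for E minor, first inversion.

Em/G

First inversion of E minor has the third (G) in the bass. As a slash chord: Em/G.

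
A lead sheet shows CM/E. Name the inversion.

first inversion

CM/E means C major with E in the bass. E is the third of C major (C–E–G), so this is first inversion.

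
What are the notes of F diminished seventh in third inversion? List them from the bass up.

Ebb, F, Ab, Cb

F diminished seventh is F–Ab–Cb–Ebb. Third inversion puts the seventh (Ebb) in the bass, with the remaining tones above: Ebb, F, Ab, Cb.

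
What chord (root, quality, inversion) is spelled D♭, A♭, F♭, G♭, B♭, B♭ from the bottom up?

The pitch classes Db, Ab, Fb, Gb, Bb arrange in thirds as Gb–Bb–Db–Fb–Ab: a Gb dominant ninth chord.
Db is the fifth of Gb dominant ninth; fifth in the bass means second inversion.

Gb dominant ninth, second inversion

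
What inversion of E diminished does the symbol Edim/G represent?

Edim/G means E diminished with G in the bass. G is the third of E diminished (E–G–Bb), so this is first inversion.

first inversion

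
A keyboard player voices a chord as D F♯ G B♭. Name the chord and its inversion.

G minor-major seventh, second inversion

The distinct note names are D, F#, G, Bb. Stacked in thirds they read G–Bb–D–F#, which is a minor-major seventh chord on G.
With the fifth (D) in the bass, the chord is in second inversion (figured bass 4/3).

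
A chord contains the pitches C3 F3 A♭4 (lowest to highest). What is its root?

Reordering C, F, Ab into stacked thirds gives F–Ab–C; the bottom of that stack, F, is the root.

F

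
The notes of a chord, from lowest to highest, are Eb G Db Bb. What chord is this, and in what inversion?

Eb dominant seventh, root position

The pitch classes Eb, G, Db, Bb arrange in thirds as Eb–G–Bb–Db: an Eb dominant seventh chord.
With the root (Eb) in the bass, the chord is in root position (figured bass 7).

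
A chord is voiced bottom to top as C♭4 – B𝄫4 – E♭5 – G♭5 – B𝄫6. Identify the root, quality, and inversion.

Cb dominant seventh, root position

The distinct note names are Cb, Bbb, Eb, Gb. Stacked in thirds they read Cb–Eb–Gb–Bbb, which is a dominant seventh chord on Cb.
With the root (Cb) in the bass, the chord is in root position (figured bass 7).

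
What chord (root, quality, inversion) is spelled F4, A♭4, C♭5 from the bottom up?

The pitch classes F, Ab, Cb arrange in thirds as F–Ab–Cb: an F diminished triad.
F is the root of F diminished; root in the bass means root position (figured bass 5/3).

F diminished, root position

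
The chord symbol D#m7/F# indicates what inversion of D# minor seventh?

D#m7/F# means D# minor seventh with F# in the bass. F# is the third of D# minor seventh (D#–F#–A#–C#), so this is first inversion.

first inversion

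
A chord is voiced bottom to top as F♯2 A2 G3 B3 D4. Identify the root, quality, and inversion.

The distinct note names are F#, A, G, B, D. Stacked in thirds they read G–B–D–F#–A, which is a major ninth chord on G.
F# is the seventh of G major ninth; seventh in the bass means third inversion.

G major ninth, third inversion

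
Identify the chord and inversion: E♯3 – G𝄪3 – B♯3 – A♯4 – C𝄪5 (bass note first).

The distinct note names are E#, G##, B#, A#, C##. Stacked in thirds they read A#–C##–E#–G##–B#, which is a major ninth chord on A#.
E# is the fifth of A# major ninth; fifth in the bass means second inversion.

A# major ninth, second inversion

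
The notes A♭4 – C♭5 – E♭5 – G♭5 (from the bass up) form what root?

Ab

Reordering Ab, Cb, Eb, Gb into stacked thirds gives Ab–Cb–Eb–Gb; the bottom of that stack, Ab, is the root.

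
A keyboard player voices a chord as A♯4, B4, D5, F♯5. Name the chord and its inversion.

B minor-major seventh, third inversion

Reducing to letter names: A#, B, D, F#. These stack in thirds as B–D–F#–A# — a B minor-major seventh chord.
The lowest note is A#, the seventh of the chord, so this is third inversion (figured bass 4/2).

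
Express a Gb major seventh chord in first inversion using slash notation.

First inversion of Gb major seventh has the third (Bb) in the bass. As a slash chord: Gbmaj7/Bb.

Gbmaj7/Bb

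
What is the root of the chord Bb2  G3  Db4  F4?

G

Bb, G, Db, F are the tones of a G half-diminished seventh chord (G–Bb–Db–F), making G the root.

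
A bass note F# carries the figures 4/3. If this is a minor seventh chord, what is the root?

The figures 4/3 mean the fifth of the chord is in the bass. If F# is the fifth of a minor seventh chord, the root is B (chord tones B–D–F#–A).

B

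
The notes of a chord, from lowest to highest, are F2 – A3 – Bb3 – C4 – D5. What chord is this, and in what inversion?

Reducing to letter names: F, A, Bb, C, D. These stack in thirds as Bb–D–F–A–C — a Bb major ninth chord.
F is the fifth of Bb major ninth; fifth in the bass means second inversion.

Bb major ninth, second inversion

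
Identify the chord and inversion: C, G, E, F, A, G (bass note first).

F major ninth, second inversion

The pitch classes C, G, E, F, A arrange in thirds as F–A–C–E–G: an F major ninth chord.
C is the fifth of F major ninth; fifth in the bass means second inversion.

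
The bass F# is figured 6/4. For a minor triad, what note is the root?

The figures 6/4 mean the fifth of the chord is in the bass. If F# is the fifth of a minor triad, the root is B (chord tones B–D–F#).

B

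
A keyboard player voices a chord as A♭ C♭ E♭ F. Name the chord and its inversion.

F half-diminished seventh, first inversion

The distinct note names are Ab, Cb, Eb, F. Stacked in thirds they read F–Ab–Cb–Eb, which is a half-diminished seventh chord on F.
The lowest note is Ab, the third of the chord, so this is first inversion (figured bass 6/5).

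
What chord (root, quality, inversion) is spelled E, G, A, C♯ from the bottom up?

A dominant seventh, second inversion

Reducing to letter names: E, G, A, C#. These stack in thirds as A–C#–E–G — an A dominant seventh chord.
With the fifth (E) in the bass, the chord is in second inversion (figured bass 4/3).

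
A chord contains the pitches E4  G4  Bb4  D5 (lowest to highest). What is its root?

E

E, G, Bb, D are the tones of an E half-diminished seventh chord (E–G–Bb–D), making E the root.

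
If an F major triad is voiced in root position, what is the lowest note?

F

In root position the root is lowest. For F major (F–A–C) that is F.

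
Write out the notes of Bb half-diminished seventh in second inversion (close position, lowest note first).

Spelling Bb half-diminished seventh: Bb–Db–Fb–Ab. In second inversion the fifth is bass, giving Fb, Ab, Bb, Db from the bottom.

Fb, Ab, Bb, Db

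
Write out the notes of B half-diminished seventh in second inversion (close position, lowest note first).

B half-diminished seventh is B–D–F–A. Second inversion puts the fifth (F) in the bass, with the remaining tones above: F, A, B, D.

F, A, B, D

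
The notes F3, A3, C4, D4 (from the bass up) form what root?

D

Reordering F, A, C, D into stacked thirds gives D–F–A–C; the bottom of that stack, D, is the root.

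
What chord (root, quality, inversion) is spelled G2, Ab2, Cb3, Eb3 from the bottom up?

Ab minor-major seventh, third inversion

The distinct note names are G, Ab, Cb, Eb. Stacked in thirds they read Ab–Cb–Eb–G, which is a minor-major seventh chord on Ab.
G is the seventh of Ab minor-major seventh; seventh in the bass means third inversion (figured bass 4/2).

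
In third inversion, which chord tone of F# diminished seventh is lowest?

In third inversion the seventh is lowest. For F# diminished seventh (F#–A–C–Eb) that is Eb.

Eb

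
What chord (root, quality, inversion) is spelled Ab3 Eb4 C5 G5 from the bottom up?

Ab major seventh, root position

Reducing to letter names: Ab, Eb, C, G. These stack in thirds as Ab–C–Eb–G — an Ab major seventh chord.
The lowest note is Ab, the root of the chord, so this is root position (figured bass 7).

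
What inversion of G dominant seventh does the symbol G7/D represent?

G7/D means G dominant seventh with D in the bass. D is the fifth of G dominant seventh (G–B–D–F), so this is second inversion.

second inversion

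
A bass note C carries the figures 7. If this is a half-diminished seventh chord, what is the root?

The figures 7 mean the root of the chord is in the bass. If C is the root of a half-diminished seventh chord, the root is C (chord tones C–Eb–Gb–Bb).

C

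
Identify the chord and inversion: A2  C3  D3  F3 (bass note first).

The distinct note names are A, C, D, F. Stacked in thirds they read D–F–A–C, which is a minor seventh chord on D.
A is the fifth of D minor seventh; fifth in the bass means second inversion (figured bass 4/3).

D minor seventh, second inversion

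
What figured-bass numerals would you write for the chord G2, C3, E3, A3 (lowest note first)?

The notes G, C, E, A stack in thirds as A–C–E–G — an A minor seventh chord. The bass G is the seventh, so this is third inversion: figured 4/2.

4/2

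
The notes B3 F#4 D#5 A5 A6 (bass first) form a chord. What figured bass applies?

7

The notes B, F#, D#, A stack in thirds as B–D#–F#–A — a B dominant seventh chord. The bass B is the root, so this is root position: figured 7.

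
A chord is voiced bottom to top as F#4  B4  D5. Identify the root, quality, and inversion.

The distinct note names are F#, B, D. Stacked in thirds they read B–D–F#, which is a minor triad on B.
The lowest note is F#, the fifth of the chord, so this is second inversion (figured bass 6/4).

B minor, second inversion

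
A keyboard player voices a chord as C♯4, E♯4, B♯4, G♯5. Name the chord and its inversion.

C# major seventh, root position

Reducing to letter names: C#, E#, B#, G#. These stack in thirds as C#–E#–G#–B# — a C# major seventh chord.
C# is the root of C# major seventh; root in the bass means root position (figured bass 7).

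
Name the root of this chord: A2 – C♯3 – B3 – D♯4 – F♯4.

The distinct letter names are A, C#, B, D#, F#. Arranged as a stack of thirds they read B–D#–F#–A–C#, so B is the root (a B dominant ninth chord).

B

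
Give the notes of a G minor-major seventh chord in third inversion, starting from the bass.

Spelling G minor-major seventh: G–Bb–D–F#. In third inversion the seventh is bass, giving F#, G, Bb, D from the bottom.

F#, G, Bb, D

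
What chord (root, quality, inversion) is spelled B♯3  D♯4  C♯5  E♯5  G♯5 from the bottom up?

C# major ninth, third inversion

The pitch classes B#, D#, C#, E#, G# arrange in thirds as C#–E#–G#–B#–D#: a C# major ninth chord.
With the seventh (B#) in the bass, the chord is in third inversion.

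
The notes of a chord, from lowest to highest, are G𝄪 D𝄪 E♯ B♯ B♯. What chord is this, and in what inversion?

The pitch classes G##, D##, E#, B# arrange in thirds as E#–G##–B#–D##: an E# major seventh chord.
The lowest note is G##, the third of the chord, so this is first inversion (figured bass 6/5).

E# major seventh, first inversion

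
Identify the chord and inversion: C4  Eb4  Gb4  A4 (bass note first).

A diminished seventh, first inversion

The distinct note names are C, Eb, Gb, A. Stacked in thirds they read A–C–Eb–Gb, which is a diminished seventh chord on A.
With the third (C) in the bass, the chord is in first inversion (figured bass 6/5).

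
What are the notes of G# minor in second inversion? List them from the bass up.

D#, G#, B

The chord tones are G#–B–D#. With the fifth (D#) lowest for second inversion: D#, G#, B.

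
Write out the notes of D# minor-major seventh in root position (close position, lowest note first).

D#, F#, A#, C##

The chord tones are D#–F#–A#–C##. With the root (D#) lowest for root position: D#, F#, A#, C##.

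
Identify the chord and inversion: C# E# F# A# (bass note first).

F# major seventh, second inversion

The pitch classes C#, E#, F#, A# arrange in thirds as F#–A#–C#–E#: an F# major seventh chord.
With the fifth (C#) in the bass, the chord is in second inversion (figured bass 4/3).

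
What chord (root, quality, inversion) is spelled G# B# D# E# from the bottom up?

The pitch classes G#, B#, D#, E# arrange in thirds as E#–G#–B#–D#: an E# minor seventh chord.
With the third (G#) in the bass, the chord is in first inversion (figured bass 6/5).

E# minor seventh, first inversion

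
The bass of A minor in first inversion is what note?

C

In first inversion the third is lowest. For A minor (A–C–E) that is C.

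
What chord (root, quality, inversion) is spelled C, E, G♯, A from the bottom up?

A minor-major seventh, first inversion

Reducing to letter names: C, E, G#, A. These stack in thirds as A–C–E–G# — an A minor-major seventh chord.
The lowest note is C, the third of the chord, so this is first inversion (figured bass 6/5).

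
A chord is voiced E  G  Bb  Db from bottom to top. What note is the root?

E

Reordering E, G, Bb, Db into stacked thirds gives E–G–Bb–Db; the bottom of that stack, E, is the root.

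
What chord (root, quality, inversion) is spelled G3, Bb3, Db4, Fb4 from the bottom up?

The pitch classes G, Bb, Db, Fb arrange in thirds as G–Bb–Db–Fb: a G diminished seventh chord.
With the root (G) in the bass, the chord is in root position (figured bass 7).

G diminished seventh, root position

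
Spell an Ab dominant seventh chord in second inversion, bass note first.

The chord tones are Ab–C–Eb–Gb. With the fifth (Eb) lowest for second inversion: Eb, Gb, Ab, C.

Eb, Gb, Ab, C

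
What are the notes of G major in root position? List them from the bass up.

G, B, D

Spelling G major: G–B–D. In root position the root is bass, giving G, B, D from the bottom.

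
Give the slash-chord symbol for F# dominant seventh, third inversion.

F#7/E

Third inversion of F# dominant seventh has the seventh (E) in the bass. As a slash chord: F#7/E.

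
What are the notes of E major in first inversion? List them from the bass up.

G#, B, E

The chord tones are E–G#–B. With the third (G#) lowest for first inversion: G#, B, E.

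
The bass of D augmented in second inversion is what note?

D augmented is D–F#–A#. Second inversion places the fifth in the bass: A#.

A#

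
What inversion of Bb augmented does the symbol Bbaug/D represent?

first inversion

Bbaug/D means Bb augmented with D in the bass. D is the third of Bb augmented (Bb–D–F#), so this is first inversion.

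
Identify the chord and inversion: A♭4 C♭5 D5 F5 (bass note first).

D diminished seventh, second inversion

Reducing to letter names: Ab, Cb, D, F. These stack in thirds as D–F–Ab–Cb — a D diminished seventh chord.
Ab is the fifth of D diminished seventh; fifth in the bass means second inversion (figured bass 4/3).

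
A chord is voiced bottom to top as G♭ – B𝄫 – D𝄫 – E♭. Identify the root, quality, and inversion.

Eb diminished seventh, first inversion

The pitch classes Gb, Bbb, Dbb, Eb arrange in thirds as Eb–Gb–Bbb–Dbb: an Eb diminished seventh chord.
With the third (Gb) in the bass, the chord is in first inversion (figured bass 6/5).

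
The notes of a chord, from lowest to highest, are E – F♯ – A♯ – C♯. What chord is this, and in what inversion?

Reducing to letter names: E, F#, A#, C#. These stack in thirds as F#–A#–C#–E — an F# dominant seventh chord.
E is the seventh of F# dominant seventh; seventh in the bass means third inversion (figured bass 4/2).

F# dominant seventh, third inversion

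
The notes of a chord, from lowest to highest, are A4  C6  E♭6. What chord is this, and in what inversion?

The distinct note names are A, C, Eb. Stacked in thirds they read A–C–Eb, which is a diminished triad on A.
With the root (A) in the bass, the chord is in root position (figured bass 5/3).

A diminished, root position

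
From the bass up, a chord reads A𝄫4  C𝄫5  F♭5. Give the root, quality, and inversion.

Fb diminished, first inversion

The distinct note names are Abb, Cbb, Fb. Stacked in thirds they read Fb–Abb–Cbb, which is a diminished triad on Fb.
With the third (Abb) in the bass, the chord is in first inversion (figured bass 6).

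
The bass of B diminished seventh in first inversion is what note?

D

In first inversion the third is lowest. For B diminished seventh (B–D–F–Ab) that is D.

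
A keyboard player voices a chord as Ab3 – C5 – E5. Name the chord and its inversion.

Ab augmented, root position

The distinct note names are Ab, C, E. Stacked in thirds they read Ab–C–E, which is an augmented triad on Ab.
The lowest note is Ab, the root of the chord, so this is root position (figured bass 5/3).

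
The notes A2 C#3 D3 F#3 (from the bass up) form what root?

D

Reordering A, C#, D, F# into stacked thirds gives D–F#–A–C#; the bottom of that stack, D, is the root.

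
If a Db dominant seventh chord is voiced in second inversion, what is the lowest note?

In second inversion the fifth is lowest. For Db dominant seventh (Db–F–Ab–Cb) that is Ab.

Ab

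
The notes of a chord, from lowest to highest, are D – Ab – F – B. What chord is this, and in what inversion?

B diminished seventh, first inversion

The distinct note names are D, Ab, F, B. Stacked in thirds they read B–D–F–Ab, which is a diminished seventh chord on B.
D is the third of B diminished seventh; third in the bass means first inversion (figured bass 6/5).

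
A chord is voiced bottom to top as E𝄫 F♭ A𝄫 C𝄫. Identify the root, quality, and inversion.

The pitch classes Ebb, Fb, Abb, Cbb arrange in thirds as Fb–Abb–Cbb–Ebb: an Fb half-diminished seventh chord.
The lowest note is Ebb, the seventh of the chord, so this is third inversion (figured bass 4/2).

Fb half-diminished seventh, third inversion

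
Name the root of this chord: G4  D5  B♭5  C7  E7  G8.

C

The distinct letter names are G, D, Bb, C, E. Arranged as a stack of thirds they read C–E–G–Bb–D, so C is the root (a C dominant ninth chord).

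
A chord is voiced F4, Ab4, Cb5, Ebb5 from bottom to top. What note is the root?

Reordering F, Ab, Cb, Ebb into stacked thirds gives F–Ab–Cb–Ebb; the bottom of that stack, F, is the root.

F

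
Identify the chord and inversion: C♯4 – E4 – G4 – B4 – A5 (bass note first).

The distinct note names are C#, E, G, B, A. Stacked in thirds they read A–C#–E–G–B, which is a dominant ninth chord on A.
The lowest note is C#, the third of the chord, so this is first inversion.

A dominant ninth, first inversion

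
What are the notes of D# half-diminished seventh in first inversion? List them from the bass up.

Spelling D# half-diminished seventh: D#–F#–A–C#. In first inversion the third is bass, giving F#, A, C#, D# from the bottom.

F#, A, C#, D#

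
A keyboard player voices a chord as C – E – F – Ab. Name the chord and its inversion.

The pitch classes C, E, F, Ab arrange in thirds as F–Ab–C–E: an F minor-major seventh chord.
With the fifth (C) in the bass, the chord is in second inversion (figured bass 4/3).

F minor-major seventh, second inversion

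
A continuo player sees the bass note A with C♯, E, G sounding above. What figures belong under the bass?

7

The notes A, C#, E, G stack in thirds as A–C#–E–G — an A dominant seventh chord. The bass A is the root, so this is root position: figured 7.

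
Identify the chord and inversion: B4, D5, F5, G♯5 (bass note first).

G# diminished seventh, first inversion

Reducing to letter names: B, D, F, G#. These stack in thirds as G#–B–D–F — a G# diminished seventh chord.
B is the third of G# diminished seventh; third in the bass means first inversion (figured bass 6/5).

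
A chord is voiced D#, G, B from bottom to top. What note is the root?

D#, G, B are the tones of a G augmented triad (G–B–D#), making G the root.

G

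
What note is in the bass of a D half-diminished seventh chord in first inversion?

F

D half-diminished seventh is D–F–Ab–C. First inversion places the third in the bass: F.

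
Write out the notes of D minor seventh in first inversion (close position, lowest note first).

The chord tones are D–F–A–C. With the third (F) lowest for first inversion: F, A, C, D.

F, A, C, D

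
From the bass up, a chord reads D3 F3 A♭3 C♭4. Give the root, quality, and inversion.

D diminished seventh, root position

The pitch classes D, F, Ab, Cb arrange in thirds as D–F–Ab–Cb: a D diminished seventh chord.
D is the root of D diminished seventh; root in the bass means root position (figured bass 7).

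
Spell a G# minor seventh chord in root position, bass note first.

G#, B, D#, F#

G# minor seventh is G#–B–D#–F#. Root position puts the root (G#) in the bass, with the remaining tones above: G#, B, D#, F#.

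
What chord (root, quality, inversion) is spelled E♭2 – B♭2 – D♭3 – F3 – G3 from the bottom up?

The distinct note names are Eb, Bb, Db, F, G. Stacked in thirds they read Eb–G–Bb–Db–F, which is a dominant ninth chord on Eb.
Eb is the root of Eb dominant ninth; root in the bass means root position.

Eb dominant ninth, root position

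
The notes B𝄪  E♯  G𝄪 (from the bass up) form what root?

B##, E#, G## are the tones of an E# augmented triad (E#–G##–B##), making E# the root.

E#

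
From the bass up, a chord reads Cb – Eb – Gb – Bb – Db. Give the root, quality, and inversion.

The distinct note names are Cb, Eb, Gb, Bb, Db. Stacked in thirds they read Cb–Eb–Gb–Bb–Db, which is a major ninth chord on Cb.
The lowest note is Cb, the root of the chord, so this is root position.

Cb major ninth, root position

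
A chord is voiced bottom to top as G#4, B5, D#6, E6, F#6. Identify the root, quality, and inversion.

E major ninth, first inversion

Reducing to letter names: G#, B, D#, E, F#. These stack in thirds as E–G#–B–D#–F# — an E major ninth chord.
The lowest note is G#, the third of the chord, so this is first inversion.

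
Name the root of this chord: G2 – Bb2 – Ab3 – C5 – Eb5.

Ab

G, Bb, Ab, C, Eb are the tones of an Ab major ninth chord (Ab–C–Eb–G–Bb), making Ab the root.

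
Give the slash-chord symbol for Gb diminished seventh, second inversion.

Gbdim7/Dbb

Second inversion of Gb diminished seventh has the fifth (Dbb) in the bass. As a slash chord: Gbdim7/Dbb.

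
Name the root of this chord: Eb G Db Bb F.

Eb

Reordering Eb, G, Db, Bb, F into stacked thirds gives Eb–G–Bb–Db–F; the bottom of that stack, Eb, is the root.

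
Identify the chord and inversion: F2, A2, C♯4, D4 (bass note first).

The pitch classes F, A, C#, D arrange in thirds as D–F–A–C#: a D minor-major seventh chord.
With the third (F) in the bass, the chord is in first inversion (figured bass 6/5).

D minor-major seventh, first inversion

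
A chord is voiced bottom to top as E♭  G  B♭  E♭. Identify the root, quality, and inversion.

Eb major, root position

The distinct note names are Eb, G, Bb. Stacked in thirds they read Eb–G–Bb, which is a major triad on Eb.
With the root (Eb) in the bass, the chord is in root position (figured bass 5/3).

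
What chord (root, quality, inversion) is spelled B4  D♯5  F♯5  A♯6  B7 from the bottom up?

B major seventh, root position

The distinct note names are B, D#, F#, A#. Stacked in thirds they read B–D#–F#–A#, which is a major seventh chord on B.
B is the root of B major seventh; root in the bass means root position (figured bass 7).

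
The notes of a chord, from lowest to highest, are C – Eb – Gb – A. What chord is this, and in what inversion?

A diminished seventh, first inversion

Reducing to letter names: C, Eb, Gb, A. These stack in thirds as A–C–Eb–Gb — an A diminished seventh chord.
C is the third of A diminished seventh; third in the bass means first inversion (figured bass 6/5).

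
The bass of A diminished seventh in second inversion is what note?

Eb

A diminished seventh is A–C–Eb–Gb. Second inversion places the fifth in the bass: Eb.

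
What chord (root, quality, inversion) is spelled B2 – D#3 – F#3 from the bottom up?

B major, root position

The distinct note names are B, D#, F#. Stacked in thirds they read B–D#–F#, which is a major triad on B.
The lowest note is B, the root of the chord, so this is root position (figured bass 5/3).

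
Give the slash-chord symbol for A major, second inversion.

Amaj/E

Second inversion of A major has the fifth (E) in the bass. As a slash chord: Amaj/E.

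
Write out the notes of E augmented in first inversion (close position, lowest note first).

The chord tones are E–G#–B#. With the third (G#) lowest for first inversion: G#, B#, E.

G#, B#, E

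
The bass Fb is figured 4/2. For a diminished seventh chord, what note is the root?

G

The figures 4/2 mean the seventh of the chord is in the bass. If Fb is the seventh of a diminished seventh chord, the root is G (chord tones G–Bb–Db–Fb).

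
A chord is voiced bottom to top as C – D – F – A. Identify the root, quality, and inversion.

Reducing to letter names: C, D, F, A. These stack in thirds as D–F–A–C — a D minor seventh chord.
The lowest note is C, the seventh of the chord, so this is third inversion (figured bass 4/2).

D minor seventh, third inversion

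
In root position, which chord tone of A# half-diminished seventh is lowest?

A#

A# half-diminished seventh is A#–C#–E–G#. Root position places the root in the bass: A#.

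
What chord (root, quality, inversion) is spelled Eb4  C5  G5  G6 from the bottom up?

The distinct note names are Eb, C, G. Stacked in thirds they read C–Eb–G, which is a minor triad on C.
Eb is the third of C minor; third in the bass means first inversion (figured bass 6).

C minor, first inversion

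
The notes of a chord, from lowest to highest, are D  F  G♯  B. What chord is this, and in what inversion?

G# diminished seventh, second inversion

The pitch classes D, F, G#, B arrange in thirds as G#–B–D–F: a G# diminished seventh chord.
The lowest note is D, the fifth of the chord, so this is second inversion (figured bass 4/3).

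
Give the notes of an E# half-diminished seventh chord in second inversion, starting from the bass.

Spelling E# half-diminished seventh: E#–G#–B–D#. In second inversion the fifth is bass, giving B, D#, E#, G# from the bottom.

B, D#, E#, G#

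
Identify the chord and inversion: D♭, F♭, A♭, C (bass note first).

The pitch classes Db, Fb, Ab, C arrange in thirds as Db–Fb–Ab–C: a Db minor-major seventh chord.
The lowest note is Db, the root of the chord, so this is root position (figured bass 7).

Db minor-major seventh, root position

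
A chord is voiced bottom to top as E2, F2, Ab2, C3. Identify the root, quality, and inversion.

F minor-major seventh, third inversion

The pitch classes E, F, Ab, C arrange in thirds as F–Ab–C–E: an F minor-major seventh chord.
The lowest note is E, the seventh of the chord, so this is third inversion (figured bass 4/2).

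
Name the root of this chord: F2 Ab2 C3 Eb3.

F

Reordering F, Ab, C, Eb into stacked thirds gives F–Ab–C–Eb; the bottom of that stack, F, is the root.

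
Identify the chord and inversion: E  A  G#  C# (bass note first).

A major seventh, second inversion

Reducing to letter names: E, A, G#, C#. These stack in thirds as A–C#–E–G# — an A major seventh chord.
With the fifth (E) in the bass, the chord is in second inversion (figured bass 4/3).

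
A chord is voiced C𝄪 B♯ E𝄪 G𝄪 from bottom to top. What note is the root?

C##, B#, E##, G## are the tones of a C## dominant seventh chord (C##–E##–G##–B#), making C## the root.

C##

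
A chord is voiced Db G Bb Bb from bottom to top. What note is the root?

G

The distinct letter names are Db, G, Bb. Arranged as a stack of thirds they read G–Bb–Db, so G is the root (a G diminished triad).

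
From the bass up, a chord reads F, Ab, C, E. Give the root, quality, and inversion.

The pitch classes F, Ab, C, E arrange in thirds as F–Ab–C–E: an F minor-major seventh chord.
With the root (F) in the bass, the chord is in root position (figured bass 7).

F minor-major seventh, root position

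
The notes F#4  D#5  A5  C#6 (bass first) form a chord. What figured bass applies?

The notes F#, D#, A, C# stack in thirds as D#–F#–A–C# — a D# half-diminished seventh chord. The bass F# is the third, so this is first inversion: figured 6/5.

6/5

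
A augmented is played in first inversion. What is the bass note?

The third of A augmented (A–C#–E#) is C#; that is the bass in first inversion.

C#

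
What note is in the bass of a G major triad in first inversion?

B

In first inversion the third is lowest. For G major (G–B–D) that is B.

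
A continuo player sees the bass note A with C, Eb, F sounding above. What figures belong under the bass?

The notes A, C, Eb, F stack in thirds as F–A–C–Eb — an F dominant seventh chord. The bass A is the third, so this is first inversion: figured 6/5.

6/5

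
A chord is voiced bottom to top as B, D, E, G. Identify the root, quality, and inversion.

E minor seventh, second inversion

The distinct note names are B, D, E, G. Stacked in thirds they read E–G–B–D, which is a minor seventh chord on E.
With the fifth (B) in the bass, the chord is in second inversion (figured bass 4/3).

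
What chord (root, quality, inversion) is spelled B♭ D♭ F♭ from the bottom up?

Reducing to letter names: Bb, Db, Fb. These stack in thirds as Bb–Db–Fb — a Bb diminished triad.
With the root (Bb) in the bass, the chord is in root position (figured bass 5/3).

Bb diminished, root position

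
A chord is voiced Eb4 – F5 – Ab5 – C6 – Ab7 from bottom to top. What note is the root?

The distinct letter names are Eb, F, Ab, C. Arranged as a stack of thirds they read F–Ab–C–Eb, so F is the root (an F minor seventh chord).

F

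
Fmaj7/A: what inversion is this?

Fmaj7/A means F major seventh with A in the bass. A is the third of F major seventh (F–A–C–E), so this is first inversion.

first inversion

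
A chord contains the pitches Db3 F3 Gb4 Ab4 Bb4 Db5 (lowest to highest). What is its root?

Gb

Db, F, Gb, Ab, Bb are the tones of a Gb major ninth chord (Gb–Bb–Db–F–Ab), making Gb the root.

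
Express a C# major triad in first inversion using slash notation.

C#/E#

First inversion of C# major has the third (E#) in the bass. As a slash chord: C#/E#.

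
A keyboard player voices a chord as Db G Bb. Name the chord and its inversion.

G diminished, second inversion

Reducing to letter names: Db, G, Bb. These stack in thirds as G–Bb–Db — a G diminished triad.
With the fifth (Db) in the bass, the chord is in second inversion (figured bass 6/4).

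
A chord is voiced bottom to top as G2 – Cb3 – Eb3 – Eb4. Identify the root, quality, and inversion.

Cb augmented, second inversion

The pitch classes G, Cb, Eb arrange in thirds as Cb–Eb–G: a Cb augmented triad.
With the fifth (G) in the bass, the chord is in second inversion (figured bass 6/4).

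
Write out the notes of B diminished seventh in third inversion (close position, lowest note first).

The chord tones are B–D–F–Ab. With the seventh (Ab) lowest for third inversion: Ab, B, D, F.

Ab, B, D, F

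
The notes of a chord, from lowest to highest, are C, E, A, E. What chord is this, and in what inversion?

A minor, first inversion

Reducing to letter names: C, E, A. These stack in thirds as A–C–E — an A minor triad.
The lowest note is C, the third of the chord, so this is first inversion (figured bass 6).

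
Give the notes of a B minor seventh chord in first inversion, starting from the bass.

Spelling B minor seventh: B–D–F#–A. In first inversion the third is bass, giving D, F#, A, B from the bottom.

D, F#, A, B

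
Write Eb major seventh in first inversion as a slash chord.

Ebmaj7/G

First inversion of Eb major seventh has the third (G) in the bass. As a slash chord: Ebmaj7/G.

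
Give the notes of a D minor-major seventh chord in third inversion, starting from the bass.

C#, D, F, A

Spelling D minor-major seventh: D–F–A–C#. In third inversion the seventh is bass, giving C#, D, F, A from the bottom.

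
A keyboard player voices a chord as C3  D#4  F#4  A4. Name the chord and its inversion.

The pitch classes C, D#, F#, A arrange in thirds as D#–F#–A–C: a D# diminished seventh chord.
With the seventh (C) in the bass, the chord is in third inversion (figured bass 4/2).

D# diminished seventh, third inversion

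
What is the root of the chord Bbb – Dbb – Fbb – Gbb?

Gbb

Reordering Bbb, Dbb, Fbb, Gbb into stacked thirds gives Gbb–Bbb–Dbb–Fbb; the bottom of that stack, Gbb, is the root.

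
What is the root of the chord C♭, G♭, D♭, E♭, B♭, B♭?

Cb

Reordering Cb, Gb, Db, Eb, Bb into stacked thirds gives Cb–Eb–Gb–Bb–Db; the bottom of that stack, Cb, is the root.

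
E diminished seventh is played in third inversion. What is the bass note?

E diminished seventh is E–G–Bb–Db. Third inversion places the seventh in the bass: Db.

Db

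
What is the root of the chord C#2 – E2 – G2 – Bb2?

Reordering C#, E, G, Bb into stacked thirds gives C#–E–G–Bb; the bottom of that stack, C#, is the root.

C#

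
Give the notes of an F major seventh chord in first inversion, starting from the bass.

The chord tones are F–A–C–E. With the third (A) lowest for first inversion: A, C, E, F.

A, C, E, F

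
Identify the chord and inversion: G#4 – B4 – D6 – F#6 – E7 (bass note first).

The pitch classes G#, B, D, F#, E arrange in thirds as E–G#–B–D–F#: an E dominant ninth chord.
The lowest note is G#, the third of the chord, so this is first inversion.

E dominant ninth, first inversion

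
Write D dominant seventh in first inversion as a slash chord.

D7/F#

First inversion of D dominant seventh has the third (F#) in the bass. As a slash chord: D7/F#.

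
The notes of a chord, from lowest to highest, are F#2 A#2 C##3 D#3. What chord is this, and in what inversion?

D# minor-major seventh, first inversion

Reducing to letter names: F#, A#, C##, D#. These stack in thirds as D#–F#–A#–C## — a D# minor-major seventh chord.
F# is the third of D# minor-major seventh; third in the bass means first inversion (figured bass 6/5).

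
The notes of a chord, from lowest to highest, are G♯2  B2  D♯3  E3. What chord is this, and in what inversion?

E major seventh, first inversion

Reducing to letter names: G#, B, D#, E. These stack in thirds as E–G#–B–D# — an E major seventh chord.
With the third (G#) in the bass, the chord is in first inversion (figured bass 6/5).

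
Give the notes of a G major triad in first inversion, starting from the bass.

B, D, G

The chord tones are G–B–D. With the third (B) lowest for first inversion: B, D, G.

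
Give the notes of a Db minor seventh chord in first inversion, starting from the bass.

Db minor seventh is Db–Fb–Ab–Cb. First inversion puts the third (Fb) in the bass, with the remaining tones above: Fb, Ab, Cb, Db.

Fb, Ab, Cb, Db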